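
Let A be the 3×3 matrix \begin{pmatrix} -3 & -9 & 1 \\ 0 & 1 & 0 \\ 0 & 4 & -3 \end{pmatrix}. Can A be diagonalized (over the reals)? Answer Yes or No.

No

Characteristic polynomial: p(λ) = λ^3 + 5λ^2 + 3λ - 9 = (λ - 1)(λ + 3)^2.
λ = -3 has algebraic multiplicity 2; rank(A + 3I) = 2, so geometric multiplicity = 1.
Geometric multiplicity < algebraic multiplicity, so A is not diagonalizable.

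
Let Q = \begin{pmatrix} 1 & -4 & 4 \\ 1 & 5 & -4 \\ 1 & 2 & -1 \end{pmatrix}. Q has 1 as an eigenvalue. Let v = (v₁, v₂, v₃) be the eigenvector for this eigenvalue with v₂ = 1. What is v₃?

1

Q − 1I = [[0, -4, 4], [1, 4, -4], [1, 2, -2]].
Solving (Q − 1I)v = 0 gives the eigenspace spanned by (0, 1, 1).
With v₂ = 1, v = (0, 1, 1), so v₃ = 1.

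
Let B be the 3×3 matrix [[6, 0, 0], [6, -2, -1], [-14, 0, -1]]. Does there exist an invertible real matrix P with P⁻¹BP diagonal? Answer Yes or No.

Characteristic polynomial: p(s) = s^3 - 3s^2 - 16s - 12 = (s - 6)(s + 1)(s + 2).
All 3 eigenvalues are distinct, so B is diagonalizable.

Yes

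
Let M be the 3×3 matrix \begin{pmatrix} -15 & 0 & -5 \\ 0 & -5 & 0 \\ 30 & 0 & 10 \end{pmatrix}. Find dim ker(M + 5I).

M + 5I = [[-10, 0, -5], [0, 0, 0], [30, 0, 15]].
This matrix has rank 1, so its null space has dimension 3 − 1 = 2.

2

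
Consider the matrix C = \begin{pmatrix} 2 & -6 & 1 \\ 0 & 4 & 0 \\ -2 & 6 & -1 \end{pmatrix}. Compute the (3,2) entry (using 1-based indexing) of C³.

126

Characteristic polynomial: r^3 - 5r^2 + 4r = r(r - 4)(r - 1), so the eigenvalues are 0, 1, 4.
r=1: eigenvector (1, 0, -1).
r=4: eigenvector (-2, 1, 2).
r=0: eigenvector (-1, 0, 2).
P = [[1, -2, -1], [0, 1, 0], [-1, 2, 2]], D = diag(1, 4, 0), P⁻¹ = [[2, 2, 1], [0, 1, 0], [1, 0, 1]].
C³ = P·diag(1, 64, 0)·P⁻¹ = [[2, -126, 1], [0, 64, 0], [-2, 126, -1]].
The requested entry is 126.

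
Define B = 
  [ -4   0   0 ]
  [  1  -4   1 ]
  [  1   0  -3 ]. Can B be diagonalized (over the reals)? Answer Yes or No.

Characteristic polynomial: p(r) = r^3 + 11r^2 + 40r + 48 = (r + 3)(r + 4)^2.
r = -4 has algebraic multiplicity 2; rank(B + 4I) = 1, so geometric multiplicity = 2.
Every eigenvalue has geometric = algebraic multiplicity, so B is diagonalizable.

Yes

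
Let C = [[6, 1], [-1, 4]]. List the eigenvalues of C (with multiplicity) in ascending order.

Characteristic polynomial: p(μ) = μ^2 - 10μ + 25 = (μ - 5)^2.
Roots (with multiplicity): 5, 5.

5, 5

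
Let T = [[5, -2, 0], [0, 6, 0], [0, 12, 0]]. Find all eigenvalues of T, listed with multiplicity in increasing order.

0, 5, 6

Characteristic polynomial: p(s) = s^3 - 11s^2 + 30s = s(s - 6)(s - 5).
Roots (with multiplicity): 0, 5, 6.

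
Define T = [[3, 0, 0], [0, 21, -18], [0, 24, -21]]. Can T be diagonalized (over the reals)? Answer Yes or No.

Characteristic polynomial: p(s) = s^3 - 3s^2 - 9s + 27 = (s - 3)^2(s + 3).
s = 3 has algebraic multiplicity 2; rank(T − 3I) = 1, so geometric multiplicity = 2.
Every eigenvalue has geometric = algebraic multiplicity, so T is diagonalizable.

Yes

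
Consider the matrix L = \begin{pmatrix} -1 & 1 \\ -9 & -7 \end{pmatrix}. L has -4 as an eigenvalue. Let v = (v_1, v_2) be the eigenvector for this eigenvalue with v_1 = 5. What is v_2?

-15

L + 4I = [[3, 1], [-9, -3]].
Solving (L + 4I)v = 0 gives the eigenspace spanned by (5, -15).
With v_1 = 5, v = (5, -15), so v_2 = -15.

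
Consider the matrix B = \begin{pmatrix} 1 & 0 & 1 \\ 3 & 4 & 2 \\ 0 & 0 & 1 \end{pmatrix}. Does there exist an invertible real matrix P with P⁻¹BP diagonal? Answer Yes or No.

No

Characteristic polynomial: p(t) = t^3 - 6t^2 + 9t - 4 = (t - 4)(t - 1)^2.
t = 1 has algebraic multiplicity 2; rank(B − 1I) = 2, so geometric multiplicity = 1.
Geometric multiplicity < algebraic multiplicity, so B is not diagonalizable.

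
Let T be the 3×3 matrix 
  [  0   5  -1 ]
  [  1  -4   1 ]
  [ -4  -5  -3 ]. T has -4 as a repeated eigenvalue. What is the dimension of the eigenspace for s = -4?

1

T + 4I = [[4, 5, -1], [1, 0, 1], [-4, -5, 1]].
This matrix has rank 2, so its null space has dimension 3 − 2 = 1.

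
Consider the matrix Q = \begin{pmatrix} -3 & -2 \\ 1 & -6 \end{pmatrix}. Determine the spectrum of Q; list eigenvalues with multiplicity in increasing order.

-5, -4

Characteristic polynomial: p(μ) = μ^2 + 9μ + 20 = (μ + 4)(μ + 5).
Roots (with multiplicity): -5, -4.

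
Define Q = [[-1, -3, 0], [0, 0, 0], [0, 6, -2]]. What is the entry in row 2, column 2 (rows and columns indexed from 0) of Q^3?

-8

Characteristic polynomial: μ^3 + 3μ^2 + 2μ = μ(μ + 1)(μ + 2), so the eigenvalues are -2, -1, 0.
μ=-1: eigenvector (1, 0, 0).
μ=-2: eigenvector (0, 0, 1).
μ=0: eigenvector (-3, 1, 3).
P = [[1, 0, -3], [0, 0, 1], [0, 1, 3]], D = diag(-1, -2, 0), P⁻¹ = [[1, 3, 0], [0, -3, 1], [0, 1, 0]].
Q³ = P·diag(-1, -8, 0)·P⁻¹ = [[-1, -3, 0], [0, 0, 0], [0, 24, -8]].
The requested entry is -8.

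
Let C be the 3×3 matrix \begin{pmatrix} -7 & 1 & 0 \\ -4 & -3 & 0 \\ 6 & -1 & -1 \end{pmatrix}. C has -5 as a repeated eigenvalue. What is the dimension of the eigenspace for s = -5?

C + 5I = [[-2, 1, 0], [-4, 2, 0], [6, -1, 4]].
This matrix has rank 2, so its null space has dimension 3 − 2 = 1.

1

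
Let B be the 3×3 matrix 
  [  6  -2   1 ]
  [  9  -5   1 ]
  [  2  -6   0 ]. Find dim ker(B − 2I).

B − 2I = [[4, -2, 1], [9, -7, 1], [2, -6, -2]].
This matrix has rank 2, so its null space has dimension 3 − 2 = 1.

1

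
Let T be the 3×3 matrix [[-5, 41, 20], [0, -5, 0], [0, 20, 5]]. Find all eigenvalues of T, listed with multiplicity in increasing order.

Characteristic polynomial: p(s) = s^3 + 5s^2 - 25s - 125 = (s - 5)(s + 5)^2.
Roots (with multiplicity): -5, -5, 5.

-5, -5, 5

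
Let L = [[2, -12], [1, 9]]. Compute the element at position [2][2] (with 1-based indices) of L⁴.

3309

Characteristic polynomial: λ^2 - 11λ + 30 = (λ - 6)(λ - 5), so the eigenvalues are 5, 6.
λ=5: eigenvector (4, -1).
λ=6: eigenvector (-3, 1).
P = [[4, -3], [-1, 1]], D = diag(5, 6), P⁻¹ = [[1, 3], [1, 4]].
L⁴ = P·diag(625, 1296)·P⁻¹ = [[-1388, -8052], [671, 3309]].
The requested entry is 3309.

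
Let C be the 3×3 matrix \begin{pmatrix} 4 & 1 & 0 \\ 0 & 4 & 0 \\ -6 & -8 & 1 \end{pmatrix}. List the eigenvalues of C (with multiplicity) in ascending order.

1, 4, 4

Characteristic polynomial: p(t) = t^3 - 9t^2 + 24t - 16 = (t - 4)^2(t - 1).
Roots (with multiplicity): 1, 4, 4.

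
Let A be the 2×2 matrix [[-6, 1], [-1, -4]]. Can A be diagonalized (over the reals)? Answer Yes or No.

No

Characteristic polynomial: p(s) = s^2 + 10s + 25 = (s + 5)^2.
s = -5 has algebraic multiplicity 2; rank(A + 5I) = 1, so geometric multiplicity = 1.
Geometric multiplicity < algebraic multiplicity, so A is not diagonalizable.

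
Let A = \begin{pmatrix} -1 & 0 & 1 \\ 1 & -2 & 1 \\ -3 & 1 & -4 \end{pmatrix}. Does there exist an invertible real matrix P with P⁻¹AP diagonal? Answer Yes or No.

Characteristic polynomial: p(r) = r^3 + 7r^2 + 16r + 12 = (r + 2)^2(r + 3).
r = -2 has algebraic multiplicity 2; rank(A + 2I) = 2, so geometric multiplicity = 1.
Geometric multiplicity < algebraic multiplicity, so A is not diagonalizable.

No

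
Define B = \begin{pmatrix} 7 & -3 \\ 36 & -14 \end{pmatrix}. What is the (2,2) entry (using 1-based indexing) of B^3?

Characteristic polynomial: μ^2 + 7μ + 10 = (μ + 2)(μ + 5), so the eigenvalues are -5, -2.
μ=-5: eigenvector (1, 4).
μ=-2: eigenvector (1, 3).
P = [[1, 1], [4, 3]], D = diag(-5, -2), P⁻¹ = [[-3, 1], [4, -1]].
B³ = P·diag(-125, -8)·P⁻¹ = [[343, -117], [1404, -476]].
The requested entry is -476.

-476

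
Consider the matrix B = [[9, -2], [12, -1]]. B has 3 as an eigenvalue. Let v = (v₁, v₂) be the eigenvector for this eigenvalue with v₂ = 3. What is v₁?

B − 3I = [[6, -2], [12, -4]].
Solving (B − 3I)v = 0 gives the eigenspace spanned by (1, 3).
With v₂ = 3, v = (1, 3), so v₁ = 1.

1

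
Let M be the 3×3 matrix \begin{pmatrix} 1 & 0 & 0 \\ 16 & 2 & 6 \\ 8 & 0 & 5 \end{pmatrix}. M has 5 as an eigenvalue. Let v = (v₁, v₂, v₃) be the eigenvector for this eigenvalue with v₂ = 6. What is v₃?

M − 5I = [[-4, 0, 0], [16, -3, 6], [8, 0, 0]].
Solving (M − 5I)v = 0 gives the eigenspace spanned by (0, 6, 3).
With v₂ = 6, v = (0, 6, 3), so v₃ = 3.

3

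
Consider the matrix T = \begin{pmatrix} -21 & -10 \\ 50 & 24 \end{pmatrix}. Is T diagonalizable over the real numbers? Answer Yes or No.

Yes

Characteristic polynomial: p(s) = s^2 - 3s - 4 = (s - 4)(s + 1).
All 2 eigenvalues are distinct, so T is diagonalizable.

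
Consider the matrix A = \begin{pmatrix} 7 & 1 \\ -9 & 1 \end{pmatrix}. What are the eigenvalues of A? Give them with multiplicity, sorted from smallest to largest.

4, 4

Characteristic polynomial: p(t) = t^2 - 8t + 16 = (t - 4)^2.
Roots (with multiplicity): 4, 4.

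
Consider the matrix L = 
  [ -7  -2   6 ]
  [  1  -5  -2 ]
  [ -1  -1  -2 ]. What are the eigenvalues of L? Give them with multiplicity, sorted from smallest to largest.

-5, -5, -4

Characteristic polynomial: p(s) = s^3 + 14s^2 + 65s + 100 = (s + 4)(s + 5)^2.
Roots (with multiplicity): -5, -5, -4.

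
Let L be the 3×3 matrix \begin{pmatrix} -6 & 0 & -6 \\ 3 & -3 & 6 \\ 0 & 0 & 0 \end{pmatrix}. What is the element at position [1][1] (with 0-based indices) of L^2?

9

Characteristic polynomial: s^3 + 9s^2 + 18s = s(s + 3)(s + 6), so the eigenvalues are -6, -3, 0.
s=-6: eigenvector (1, -1, 0).
s=-3: eigenvector (0, 1, 0).
s=0: eigenvector (-1, 1, 1).
P = [[1, 0, -1], [-1, 1, 1], [0, 0, 1]], D = diag(-6, -3, 0), P⁻¹ = [[1, 0, 1], [1, 1, 0], [0, 0, 1]].
L² = P·diag(36, 9, 0)·P⁻¹ = [[36, 0, 36], [-27, 9, -36], [0, 0, 0]].
The requested entry is 9.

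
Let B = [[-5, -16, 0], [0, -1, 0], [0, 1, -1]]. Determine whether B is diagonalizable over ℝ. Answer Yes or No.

Characteristic polynomial: p(t) = t^3 + 7t^2 + 11t + 5 = (t + 1)^2(t + 5).
t = -1 has algebraic multiplicity 2; rank(B + 1I) = 2, so geometric multiplicity = 1.
Geometric multiplicity < algebraic multiplicity, so B is not diagonalizable.

No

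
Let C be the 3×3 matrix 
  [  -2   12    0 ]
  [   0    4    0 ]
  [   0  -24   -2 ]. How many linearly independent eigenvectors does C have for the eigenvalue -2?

C + 2I = [[0, 12, 0], [0, 6, 0], [0, -24, 0]].
This matrix has rank 1, so its null space has dimension 3 − 1 = 2.

2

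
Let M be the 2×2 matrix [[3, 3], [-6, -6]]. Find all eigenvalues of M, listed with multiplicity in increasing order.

-3, 0

Characteristic polynomial: p(t) = t^2 + 3t = t(t + 3).
Roots (with multiplicity): -3, 0.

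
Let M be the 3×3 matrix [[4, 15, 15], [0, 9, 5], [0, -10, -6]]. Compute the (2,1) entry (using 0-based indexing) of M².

Characteristic polynomial: s^3 - 7s^2 + 8s + 16 = (s - 4)^2(s + 1), so the eigenvalues are -1, 4, 4.
s=4: eigenvector (1, 0, 0).
s=4: eigenvector (2, 1, -1).
s=-1: eigenvector (-3, -1, 2).
P = [[1, 2, -3], [0, 1, -1], [0, -1, 2]], D = diag(4, 4, -1), P⁻¹ = [[1, -1, 1], [0, 2, 1], [0, 1, 1]].
M² = P·diag(16, 16, 1)·P⁻¹ = [[16, 45, 45], [0, 31, 15], [0, -30, -14]].
The requested entry is -30.

-30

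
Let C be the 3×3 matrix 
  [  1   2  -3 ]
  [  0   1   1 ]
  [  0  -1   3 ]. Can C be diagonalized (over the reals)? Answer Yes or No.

No

Characteristic polynomial: p(s) = s^3 - 5s^2 + 8s - 4 = (s - 2)^2(s - 1).
s = 2 has algebraic multiplicity 2; rank(C − 2I) = 2, so geometric multiplicity = 1.
Geometric multiplicity < algebraic multiplicity, so C is not diagonalizable.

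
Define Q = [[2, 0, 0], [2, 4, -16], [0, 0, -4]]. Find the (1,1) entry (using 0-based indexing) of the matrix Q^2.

16

Characteristic polynomial: s^3 - 2s^2 - 16s + 32 = (s - 4)(s - 2)(s + 4), so the eigenvalues are -4, 2, 4.
s=-4: eigenvector (0, 2, 1).
s=4: eigenvector (0, 1, 0).
s=2: eigenvector (1, -1, 0).
P = [[0, 0, 1], [2, 1, -1], [1, 0, 0]], D = diag(-4, 4, 2), P⁻¹ = [[0, 0, 1], [1, 1, -2], [1, 0, 0]].
Q² = P·diag(16, 16, 4)·P⁻¹ = [[4, 0, 0], [12, 16, 0], [0, 0, 16]].
The requested entry is 16.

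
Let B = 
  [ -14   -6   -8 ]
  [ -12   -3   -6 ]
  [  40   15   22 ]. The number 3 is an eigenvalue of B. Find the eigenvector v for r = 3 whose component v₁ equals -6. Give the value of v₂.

-3

B − 3I = [[-17, -6, -8], [-12, -6, -6], [40, 15, 19]].
Solving (B − 3I)v = 0 gives the eigenspace spanned by (-6, -3, 15).
With v₁ = -6, v = (-6, -3, 15), so v₂ = -3.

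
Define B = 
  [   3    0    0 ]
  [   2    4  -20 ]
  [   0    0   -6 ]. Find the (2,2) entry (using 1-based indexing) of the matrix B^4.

Characteristic polynomial: t^3 - t^2 - 30t + 72 = (t - 4)(t - 3)(t + 6), so the eigenvalues are -6, 3, 4.
t=3: eigenvector (1, -2, 0).
t=4: eigenvector (0, 1, 0).
t=-6: eigenvector (0, 2, 1).
P = [[1, 0, 0], [-2, 1, 2], [0, 0, 1]], D = diag(3, 4, -6), P⁻¹ = [[1, 0, 0], [2, 1, -2], [0, 0, 1]].
B⁴ = P·diag(81, 256, 1296)·P⁻¹ = [[81, 0, 0], [350, 256, 2080], [0, 0, 1296]].
The requested entry is 256.

256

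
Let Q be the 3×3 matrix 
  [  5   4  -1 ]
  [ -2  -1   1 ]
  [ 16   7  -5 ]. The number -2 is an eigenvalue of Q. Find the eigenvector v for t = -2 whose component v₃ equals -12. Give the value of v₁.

Q + 2I = [[7, 4, -1], [-2, 1, 1], [16, 7, -3]].
Solving (Q + 2I)v = 0 gives the eigenspace spanned by (-4, 4, -12).
With v₃ = -12, v = (-4, 4, -12), so v₁ = -4.

-4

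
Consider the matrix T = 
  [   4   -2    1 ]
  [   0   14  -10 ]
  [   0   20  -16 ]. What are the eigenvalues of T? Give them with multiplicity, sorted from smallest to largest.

Characteristic polynomial: p(s) = s^3 - 2s^2 - 32s + 96 = (s - 4)^2(s + 6).
Roots (with multiplicity): -6, 4, 4.

-6, 4, 4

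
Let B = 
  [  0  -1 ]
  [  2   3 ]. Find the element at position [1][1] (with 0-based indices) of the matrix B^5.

63

Characteristic polynomial: μ^2 - 3μ + 2 = (μ - 2)(μ - 1), so the eigenvalues are 1, 2.
μ=2: eigenvector (1, -2).
μ=1: eigenvector (1, -1).
P = [[1, 1], [-2, -1]], D = diag(2, 1), P⁻¹ = [[-1, -1], [2, 1]].
B⁵ = P·diag(32, 1)·P⁻¹ = [[-30, -31], [62, 63]].
The requested entry is 63.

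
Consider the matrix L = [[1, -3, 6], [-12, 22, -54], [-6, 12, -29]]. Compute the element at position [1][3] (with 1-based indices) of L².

-6

Characteristic polynomial: μ^3 + 6μ^2 + 3μ - 10 = (μ - 1)(μ + 2)(μ + 5), so the eigenvalues are -5, -2, 1.
μ=1: eigenvector (1, -2, -1).
μ=-2: eigenvector (1, 5, 2).
μ=-5: eigenvector (0, 2, 1).
P = [[1, 1, 0], [-2, 5, 2], [-1, 2, 1]], D = diag(1, -2, -5), P⁻¹ = [[1, -1, 2], [0, 1, -2], [1, -3, 7]].
L² = P·diag(1, 4, 25)·P⁻¹ = [[1, 3, -6], [48, -128, 306], [24, -66, 157]].
The requested entry is -6.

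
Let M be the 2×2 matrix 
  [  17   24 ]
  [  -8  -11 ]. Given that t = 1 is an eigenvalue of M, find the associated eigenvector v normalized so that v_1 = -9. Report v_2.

6

M − 1I = [[16, 24], [-8, -12]].
Solving (M − 1I)v = 0 gives the eigenspace spanned by (-9, 6).
With v_1 = -9, v = (-9, 6), so v_2 = 6.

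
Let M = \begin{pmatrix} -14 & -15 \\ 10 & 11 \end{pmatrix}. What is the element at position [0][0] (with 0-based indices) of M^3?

Characteristic polynomial: r^2 + 3r - 4 = (r - 1)(r + 4), so the eigenvalues are -4, 1.
r=-4: eigenvector (3, -2).
r=1: eigenvector (-1, 1).
P = [[3, -1], [-2, 1]], D = diag(-4, 1), P⁻¹ = [[1, 1], [2, 3]].
M³ = P·diag(-64, 1)·P⁻¹ = [[-194, -195], [130, 131]].
The requested entry is -194.

-194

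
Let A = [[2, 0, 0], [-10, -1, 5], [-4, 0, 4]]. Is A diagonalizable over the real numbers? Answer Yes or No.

Characteristic polynomial: p(μ) = μ^3 - 5μ^2 + 2μ + 8 = (μ - 4)(μ - 2)(μ + 1).
All 3 eigenvalues are distinct, so A is diagonalizable.

Yes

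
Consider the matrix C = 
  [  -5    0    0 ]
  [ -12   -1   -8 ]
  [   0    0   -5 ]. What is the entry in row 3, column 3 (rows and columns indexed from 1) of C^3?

Characteristic polynomial: λ^3 + 11λ^2 + 35λ + 25 = (λ + 1)(λ + 5)^2, so the eigenvalues are -5, -5, -1.
λ=-5: eigenvector (-2, -4, 1).
λ=-1: eigenvector (0, 1, 0).
λ=-5: eigenvector (1, 3, 0).
P = [[-2, 0, 1], [-4, 1, 3], [1, 0, 0]], D = diag(-5, -1, -5), P⁻¹ = [[0, 0, 1], [-3, 1, -2], [1, 0, 2]].
C³ = P·diag(-125, -1, -125)·P⁻¹ = [[-125, 0, 0], [-372, -1, -248], [0, 0, -125]].
The requested entry is -125.

-125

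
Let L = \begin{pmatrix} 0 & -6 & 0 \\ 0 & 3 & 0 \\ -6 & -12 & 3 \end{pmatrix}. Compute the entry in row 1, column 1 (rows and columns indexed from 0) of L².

Characteristic polynomial: s^3 - 6s^2 + 9s = s(s - 3)^2, so the eigenvalues are 0, 3, 3.
s=0: eigenvector (1, 0, 2).
s=3: eigenvector (-2, 1, 0).
s=3: eigenvector (-2, 1, 1).
P = [[1, -2, -2], [0, 1, 1], [2, 0, 1]], D = diag(0, 3, 3), P⁻¹ = [[1, 2, 0], [2, 5, -1], [-2, -4, 1]].
L² = P·diag(0, 9, 9)·P⁻¹ = [[0, -18, 0], [0, 9, 0], [-18, -36, 9]].
The requested entry is 9.

9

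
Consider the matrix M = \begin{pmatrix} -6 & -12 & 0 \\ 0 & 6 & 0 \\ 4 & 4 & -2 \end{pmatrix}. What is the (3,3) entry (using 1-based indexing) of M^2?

Characteristic polynomial: s^3 + 2s^2 - 36s - 72 = (s - 6)(s + 2)(s + 6), so the eigenvalues are -6, -2, 6.
s=-6: eigenvector (1, 0, -1).
s=6: eigenvector (-1, 1, 0).
s=-2: eigenvector (0, 0, 1).
P = [[1, -1, 0], [0, 1, 0], [-1, 0, 1]], D = diag(-6, 6, -2), P⁻¹ = [[1, 1, 0], [0, 1, 0], [1, 1, 1]].
M² = P·diag(36, 36, 4)·P⁻¹ = [[36, 0, 0], [0, 36, 0], [-32, -32, 4]].
The requested entry is 4.

4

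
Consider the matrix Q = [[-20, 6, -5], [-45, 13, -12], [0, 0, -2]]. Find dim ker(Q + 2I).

1

Q + 2I = [[-18, 6, -5], [-45, 15, -12], [0, 0, 0]].
This matrix has rank 2, so its null space has dimension 3 − 2 = 1.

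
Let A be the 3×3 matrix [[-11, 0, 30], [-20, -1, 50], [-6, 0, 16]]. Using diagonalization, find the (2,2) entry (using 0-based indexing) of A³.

316

Characteristic polynomial: s^3 - 4s^2 - s + 4 = (s - 4)(s - 1)(s + 1), so the eigenvalues are -1, 1, 4.
s=1: eigenvector (5, 0, 2).
s=-1: eigenvector (0, 1, 0).
s=4: eigenvector (2, 2, 1).
P = [[5, 0, 2], [0, 1, 2], [2, 0, 1]], D = diag(1, -1, 4), P⁻¹ = [[1, 0, -2], [4, 1, -10], [-2, 0, 5]].
A³ = P·diag(1, -1, 64)·P⁻¹ = [[-251, 0, 630], [-260, -1, 650], [-126, 0, 316]].
The requested entry is 316.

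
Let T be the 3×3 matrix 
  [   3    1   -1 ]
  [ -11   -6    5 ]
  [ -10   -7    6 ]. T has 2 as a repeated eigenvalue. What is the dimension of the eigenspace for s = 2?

T − 2I = [[1, 1, -1], [-11, -8, 5], [-10, -7, 4]].
This matrix has rank 2, so its null space has dimension 3 − 2 = 1.

1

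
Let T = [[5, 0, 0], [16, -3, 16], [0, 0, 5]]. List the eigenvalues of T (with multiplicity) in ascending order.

Characteristic polynomial: p(s) = s^3 - 7s^2 - 5s + 75 = (s - 5)^2(s + 3).
Roots (with multiplicity): -3, 5, 5.

-3, 5, 5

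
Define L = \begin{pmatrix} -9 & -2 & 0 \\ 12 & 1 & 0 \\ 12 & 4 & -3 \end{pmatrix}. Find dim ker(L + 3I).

2

L + 3I = [[-6, -2, 0], [12, 4, 0], [12, 4, 0]].
This matrix has rank 1, so its null space has dimension 3 − 1 = 2.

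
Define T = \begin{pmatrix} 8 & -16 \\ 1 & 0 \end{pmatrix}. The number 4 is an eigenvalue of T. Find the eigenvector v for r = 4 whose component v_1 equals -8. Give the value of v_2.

T − 4I = [[4, -16], [1, -4]].
Solving (T − 4I)v = 0 gives the eigenspace spanned by (-8, -2).
With v_1 = -8, v = (-8, -2), so v_2 = -2.

-2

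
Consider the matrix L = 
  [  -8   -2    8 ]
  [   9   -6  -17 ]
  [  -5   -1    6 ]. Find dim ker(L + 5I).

L + 5I = [[-3, -2, 8], [9, -1, -17], [-5, -1, 11]].
This matrix has rank 2, so its null space has dimension 3 − 2 = 1.

1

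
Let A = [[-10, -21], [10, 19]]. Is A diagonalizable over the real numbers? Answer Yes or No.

Characteristic polynomial: p(μ) = μ^2 - 9μ + 20 = (μ - 5)(μ - 4).
All 2 eigenvalues are distinct, so A is diagonalizable.

Yes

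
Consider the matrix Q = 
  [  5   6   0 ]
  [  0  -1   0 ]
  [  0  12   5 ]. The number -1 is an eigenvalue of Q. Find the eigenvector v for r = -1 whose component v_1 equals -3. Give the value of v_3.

-6

Q + 1I = [[6, 6, 0], [0, 0, 0], [0, 12, 6]].
Solving (Q + 1I)v = 0 gives the eigenspace spanned by (-3, 3, -6).
With v_1 = -3, v = (-3, 3, -6), so v_3 = -6.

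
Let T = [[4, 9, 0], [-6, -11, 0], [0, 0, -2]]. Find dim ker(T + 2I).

2

T + 2I = [[6, 9, 0], [-6, -9, 0], [0, 0, 0]].
This matrix has rank 1, so its null space has dimension 3 − 1 = 2.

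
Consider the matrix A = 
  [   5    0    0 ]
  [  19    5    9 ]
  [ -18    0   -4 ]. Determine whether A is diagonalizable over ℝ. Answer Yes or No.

Characteristic polynomial: p(t) = t^3 - 6t^2 - 15t + 100 = (t - 5)^2(t + 4).
t = 5 has algebraic multiplicity 2; rank(A − 5I) = 2, so geometric multiplicity = 1.
Geometric multiplicity < algebraic multiplicity, so A is not diagonalizable.

No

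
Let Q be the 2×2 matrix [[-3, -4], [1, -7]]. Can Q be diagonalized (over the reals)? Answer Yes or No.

Characteristic polynomial: p(r) = r^2 + 10r + 25 = (r + 5)^2.
r = -5 has algebraic multiplicity 2; rank(Q + 5I) = 1, so geometric multiplicity = 1.
Geometric multiplicity < algebraic multiplicity, so Q is not diagonalizable.

No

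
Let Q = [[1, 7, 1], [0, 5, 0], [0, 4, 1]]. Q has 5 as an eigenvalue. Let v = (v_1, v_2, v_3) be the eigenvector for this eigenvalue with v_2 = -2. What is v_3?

-2

Q − 5I = [[-4, 7, 1], [0, 0, 0], [0, 4, -4]].
Solving (Q − 5I)v = 0 gives the eigenspace spanned by (-4, -2, -2).
With v_2 = -2, v = (-4, -2, -2), so v_3 = -2.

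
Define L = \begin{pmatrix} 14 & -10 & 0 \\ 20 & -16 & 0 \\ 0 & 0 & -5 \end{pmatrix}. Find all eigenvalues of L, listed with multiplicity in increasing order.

Characteristic polynomial: p(μ) = μ^3 + 7μ^2 - 14μ - 120 = (μ - 4)(μ + 5)(μ + 6).
Roots (with multiplicity): -6, -5, 4.

-6, -5, 4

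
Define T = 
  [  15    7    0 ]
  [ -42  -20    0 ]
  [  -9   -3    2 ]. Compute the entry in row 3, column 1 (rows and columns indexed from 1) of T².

-27

Characteristic polynomial: s^3 + 3s^2 - 16s + 12 = (s - 2)(s - 1)(s + 6), so the eigenvalues are -6, 1, 2.
s=-6: eigenvector (-1, 3, 0).
s=1: eigenvector (1, -2, 3).
s=2: eigenvector (0, 0, 1).
P = [[-1, 1, 0], [3, -2, 0], [0, 3, 1]], D = diag(-6, 1, 2), P⁻¹ = [[2, 1, 0], [3, 1, 0], [-9, -3, 1]].
T² = P·diag(36, 1, 4)·P⁻¹ = [[-69, -35, 0], [210, 106, 0], [-27, -9, 4]].
The requested entry is -27.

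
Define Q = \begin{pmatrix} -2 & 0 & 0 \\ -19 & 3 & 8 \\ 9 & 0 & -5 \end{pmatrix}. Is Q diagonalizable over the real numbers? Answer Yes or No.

Yes

Characteristic polynomial: p(r) = r^3 + 4r^2 - 11r - 30 = (r - 3)(r + 2)(r + 5).
All 3 eigenvalues are distinct, so Q is diagonalizable.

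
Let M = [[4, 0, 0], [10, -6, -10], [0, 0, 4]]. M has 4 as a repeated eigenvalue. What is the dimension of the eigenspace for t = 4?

M − 4I = [[0, 0, 0], [10, -10, -10], [0, 0, 0]].
This matrix has rank 1, so its null space has dimension 3 − 1 = 2.

2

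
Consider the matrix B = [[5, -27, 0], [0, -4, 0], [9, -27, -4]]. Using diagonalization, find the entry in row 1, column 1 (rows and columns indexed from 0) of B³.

Characteristic polynomial: t^3 + 3t^2 - 24t - 80 = (t - 5)(t + 4)^2, so the eigenvalues are -4, -4, 5.
t=5: eigenvector (1, 0, 1).
t=-4: eigenvector (3, 1, 3).
t=-4: eigenvector (0, 0, 1).
P = [[1, 3, 0], [0, 1, 0], [1, 3, 1]], D = diag(5, -4, -4), P⁻¹ = [[1, -3, 0], [0, 1, 0], [-1, 0, 1]].
B³ = P·diag(125, -64, -64)·P⁻¹ = [[125, -567, 0], [0, -64, 0], [189, -567, -64]].
The requested entry is -64.

-64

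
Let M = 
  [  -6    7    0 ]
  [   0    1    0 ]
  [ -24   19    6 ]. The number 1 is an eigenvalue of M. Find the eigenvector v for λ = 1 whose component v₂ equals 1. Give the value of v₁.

M − 1I = [[-7, 7, 0], [0, 0, 0], [-24, 19, 5]].
Solving (M − 1I)v = 0 gives the eigenspace spanned by (1, 1, 1).
With v₂ = 1, v = (1, 1, 1), so v₁ = 1.

1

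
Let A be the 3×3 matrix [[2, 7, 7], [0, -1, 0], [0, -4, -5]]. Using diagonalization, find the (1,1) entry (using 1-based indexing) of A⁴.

16

Characteristic polynomial: μ^3 + 4μ^2 - 7μ - 10 = (μ - 2)(μ + 1)(μ + 5), so the eigenvalues are -5, -1, 2.
μ=-1: eigenvector (0, 1, -1).
μ=2: eigenvector (1, 0, 0).
μ=-5: eigenvector (-1, 0, 1).
P = [[0, 1, -1], [1, 0, 0], [-1, 0, 1]], D = diag(-1, 2, -5), P⁻¹ = [[0, 1, 0], [1, 1, 1], [0, 1, 1]].
A⁴ = P·diag(1, 16, 625)·P⁻¹ = [[16, -609, -609], [0, 1, 0], [0, 624, 625]].
The requested entry is 16.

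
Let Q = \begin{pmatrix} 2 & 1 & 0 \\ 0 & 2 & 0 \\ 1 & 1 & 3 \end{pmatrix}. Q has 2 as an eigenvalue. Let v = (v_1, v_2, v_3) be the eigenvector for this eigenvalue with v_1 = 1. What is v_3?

-1

Q − 2I = [[0, 1, 0], [0, 0, 0], [1, 1, 1]].
Solving (Q − 2I)v = 0 gives the eigenspace spanned by (1, 0, -1).
With v_1 = 1, v = (1, 0, -1), so v_3 = -1.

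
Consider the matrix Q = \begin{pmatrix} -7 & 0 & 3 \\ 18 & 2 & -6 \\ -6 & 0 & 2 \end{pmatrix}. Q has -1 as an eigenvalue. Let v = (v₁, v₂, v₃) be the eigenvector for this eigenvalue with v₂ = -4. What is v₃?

4

Q + 1I = [[-6, 0, 3], [18, 3, -6], [-6, 0, 3]].
Solving (Q + 1I)v = 0 gives the eigenspace spanned by (2, -4, 4).
With v₂ = -4, v = (2, -4, 4), so v₃ = 4.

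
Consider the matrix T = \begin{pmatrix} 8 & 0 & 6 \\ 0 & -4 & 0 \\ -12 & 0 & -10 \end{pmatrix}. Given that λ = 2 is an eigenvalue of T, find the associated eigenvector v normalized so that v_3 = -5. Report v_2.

0

T − 2I = [[6, 0, 6], [0, -6, 0], [-12, 0, -12]].
Solving (T − 2I)v = 0 gives the eigenspace spanned by (5, 0, -5).
With v_3 = -5, v = (5, 0, -5), so v_2 = 0.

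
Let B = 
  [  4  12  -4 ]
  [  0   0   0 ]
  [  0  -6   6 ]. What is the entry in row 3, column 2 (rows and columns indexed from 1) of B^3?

Characteristic polynomial: t^3 - 10t^2 + 24t = t(t - 6)(t - 4), so the eigenvalues are 0, 4, 6.
t=4: eigenvector (1, 0, 0).
t=6: eigenvector (-2, 0, 1).
t=0: eigenvector (-2, 1, 1).
P = [[1, -2, -2], [0, 0, 1], [0, 1, 1]], D = diag(4, 6, 0), P⁻¹ = [[1, 0, 2], [0, -1, 1], [0, 1, 0]].
B³ = P·diag(64, 216, 0)·P⁻¹ = [[64, 432, -304], [0, 0, 0], [0, -216, 216]].
The requested entry is -216.

-216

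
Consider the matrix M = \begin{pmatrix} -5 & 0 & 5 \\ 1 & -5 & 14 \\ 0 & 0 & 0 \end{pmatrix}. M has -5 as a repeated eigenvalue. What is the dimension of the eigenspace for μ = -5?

M + 5I = [[0, 0, 5], [1, 0, 14], [0, 0, 5]].
This matrix has rank 2, so its null space has dimension 3 − 2 = 1.

1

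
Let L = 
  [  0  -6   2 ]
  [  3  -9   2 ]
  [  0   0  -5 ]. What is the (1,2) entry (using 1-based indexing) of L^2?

Characteristic polynomial: s^3 + 14s^2 + 63s + 90 = (s + 3)(s + 5)(s + 6), so the eigenvalues are -6, -5, -3.
s=-3: eigenvector (2, 1, 0).
s=-6: eigenvector (1, 1, 0).
s=-5: eigenvector (2, 2, 1).
P = [[2, 1, 2], [1, 1, 2], [0, 0, 1]], D = diag(-3, -6, -5), P⁻¹ = [[1, -1, 0], [-1, 2, -2], [0, 0, 1]].
L² = P·diag(9, 36, 25)·P⁻¹ = [[-18, 54, -22], [-27, 63, -22], [0, 0, 25]].
The requested entry is 54.

54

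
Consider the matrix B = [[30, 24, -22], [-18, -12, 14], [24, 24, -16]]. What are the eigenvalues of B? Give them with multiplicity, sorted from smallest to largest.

-4, 0, 6

Characteristic polynomial: p(μ) = μ^3 - 2μ^2 - 24μ = μ(μ - 6)(μ + 4).
Roots (with multiplicity): -4, 0, 6.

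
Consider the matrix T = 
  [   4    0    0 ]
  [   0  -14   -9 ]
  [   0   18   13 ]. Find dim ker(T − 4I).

T − 4I = [[0, 0, 0], [0, -18, -9], [0, 18, 9]].
This matrix has rank 1, so its null space has dimension 3 − 1 = 2.

2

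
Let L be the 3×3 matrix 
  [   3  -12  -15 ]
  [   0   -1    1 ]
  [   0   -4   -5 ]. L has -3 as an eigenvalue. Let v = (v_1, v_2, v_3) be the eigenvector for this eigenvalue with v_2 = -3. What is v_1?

L + 3I = [[6, -12, -15], [0, 2, 1], [0, -4, -2]].
Solving (L + 3I)v = 0 gives the eigenspace spanned by (9, -3, 6).
With v_2 = -3, v = (9, -3, 6), so v_1 = 9.

9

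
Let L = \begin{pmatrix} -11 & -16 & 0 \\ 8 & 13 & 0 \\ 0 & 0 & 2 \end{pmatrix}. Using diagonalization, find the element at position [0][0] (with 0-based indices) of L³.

Characteristic polynomial: μ^3 - 4μ^2 - 11μ + 30 = (μ - 5)(μ - 2)(μ + 3), so the eigenvalues are -3, 2, 5.
μ=5: eigenvector (1, -1, 0).
μ=-3: eigenvector (2, -1, 0).
μ=2: eigenvector (0, 0, 1).
P = [[1, 2, 0], [-1, -1, 0], [0, 0, 1]], D = diag(5, -3, 2), P⁻¹ = [[-1, -2, 0], [1, 1, 0], [0, 0, 1]].
L³ = P·diag(125, -27, 8)·P⁻¹ = [[-179, -304, 0], [152, 277, 0], [0, 0, 8]].
The requested entry is -179.

-179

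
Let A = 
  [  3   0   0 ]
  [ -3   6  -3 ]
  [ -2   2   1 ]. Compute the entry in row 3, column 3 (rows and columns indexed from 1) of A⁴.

Characteristic polynomial: μ^3 - 10μ^2 + 33μ - 36 = (μ - 4)(μ - 3)^2, so the eigenvalues are 3, 3, 4.
μ=3: eigenvector (0, -1, -1).
μ=3: eigenvector (1, 1, 0).
μ=4: eigenvector (0, 3, 2).
P = [[0, 1, 0], [-1, 1, 3], [-1, 0, 2]], D = diag(3, 3, 4), P⁻¹ = [[-2, 2, -3], [1, 0, 0], [-1, 1, -1]].
A⁴ = P·diag(81, 81, 256)·P⁻¹ = [[81, 0, 0], [-525, 606, -525], [-350, 350, -269]].
The requested entry is -269.

-269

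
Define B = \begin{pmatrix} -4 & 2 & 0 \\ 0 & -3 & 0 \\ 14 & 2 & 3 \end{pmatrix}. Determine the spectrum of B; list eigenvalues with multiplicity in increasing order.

-4, -3, 3

Characteristic polynomial: p(t) = t^3 + 4t^2 - 9t - 36 = (t - 3)(t + 3)(t + 4).
Roots (with multiplicity): -4, -3, 3.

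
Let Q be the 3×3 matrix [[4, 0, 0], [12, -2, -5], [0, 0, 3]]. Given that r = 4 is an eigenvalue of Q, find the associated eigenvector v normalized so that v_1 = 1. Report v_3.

Q − 4I = [[0, 0, 0], [12, -6, -5], [0, 0, -1]].
Solving (Q − 4I)v = 0 gives the eigenspace spanned by (1, 2, 0).
With v_1 = 1, v = (1, 2, 0), so v_3 = 0.

0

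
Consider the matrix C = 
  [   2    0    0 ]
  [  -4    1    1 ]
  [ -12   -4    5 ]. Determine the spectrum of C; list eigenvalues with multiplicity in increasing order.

Characteristic polynomial: p(r) = r^3 - 8r^2 + 21r - 18 = (r - 3)^2(r - 2).
Roots (with multiplicity): 2, 3, 3.

2, 3, 3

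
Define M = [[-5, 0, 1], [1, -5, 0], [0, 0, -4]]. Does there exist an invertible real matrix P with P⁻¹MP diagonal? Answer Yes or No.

Characteristic polynomial: p(s) = s^3 + 14s^2 + 65s + 100 = (s + 4)(s + 5)^2.
s = -5 has algebraic multiplicity 2; rank(M + 5I) = 2, so geometric multiplicity = 1.
Geometric multiplicity < algebraic multiplicity, so M is not diagonalizable.

No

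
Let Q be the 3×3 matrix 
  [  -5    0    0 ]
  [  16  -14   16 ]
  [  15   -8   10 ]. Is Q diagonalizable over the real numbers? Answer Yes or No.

Characteristic polynomial: p(λ) = λ^3 + 9λ^2 + 8λ - 60 = (λ - 2)(λ + 5)(λ + 6).
All 3 eigenvalues are distinct, so Q is diagonalizable.

Yes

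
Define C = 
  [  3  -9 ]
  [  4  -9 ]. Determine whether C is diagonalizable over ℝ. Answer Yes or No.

Characteristic polynomial: p(t) = t^2 + 6t + 9 = (t + 3)^2.
t = -3 has algebraic multiplicity 2; rank(C + 3I) = 1, so geometric multiplicity = 1.
Geometric multiplicity < algebraic multiplicity, so C is not diagonalizable.

No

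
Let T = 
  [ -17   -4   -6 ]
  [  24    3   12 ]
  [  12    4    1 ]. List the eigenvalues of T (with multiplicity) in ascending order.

-5, -5, -3

Characteristic polynomial: p(r) = r^3 + 13r^2 + 55r + 75 = (r + 3)(r + 5)^2.
Roots (with multiplicity): -5, -5, -3.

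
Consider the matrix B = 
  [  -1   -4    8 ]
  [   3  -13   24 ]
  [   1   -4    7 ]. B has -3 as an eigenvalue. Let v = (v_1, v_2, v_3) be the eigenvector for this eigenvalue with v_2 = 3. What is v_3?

B + 3I = [[2, -4, 8], [3, -10, 24], [1, -4, 10]].
Solving (B + 3I)v = 0 gives the eigenspace spanned by (2, 3, 1).
With v_2 = 3, v = (2, 3, 1), so v_3 = 1.

1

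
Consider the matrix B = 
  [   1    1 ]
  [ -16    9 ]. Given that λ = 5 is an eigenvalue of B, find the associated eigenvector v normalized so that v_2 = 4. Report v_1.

B − 5I = [[-4, 1], [-16, 4]].
Solving (B − 5I)v = 0 gives the eigenspace spanned by (1, 4).
With v_2 = 4, v = (1, 4), so v_1 = 1.

1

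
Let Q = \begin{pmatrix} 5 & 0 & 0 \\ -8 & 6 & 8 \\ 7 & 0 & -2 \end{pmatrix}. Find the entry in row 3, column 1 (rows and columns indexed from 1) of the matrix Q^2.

Characteristic polynomial: λ^3 - 9λ^2 + 8λ + 60 = (λ - 6)(λ - 5)(λ + 2), so the eigenvalues are -2, 5, 6.
λ=5: eigenvector (1, 0, 1).
λ=-2: eigenvector (0, 1, -1).
λ=6: eigenvector (0, 1, 0).
P = [[1, 0, 0], [0, 1, 1], [1, -1, 0]], D = diag(5, -2, 6), P⁻¹ = [[1, 0, 0], [1, 0, -1], [-1, 1, 1]].
Q² = P·diag(25, 4, 36)·P⁻¹ = [[25, 0, 0], [-32, 36, 32], [21, 0, 4]].
The requested entry is 21.

21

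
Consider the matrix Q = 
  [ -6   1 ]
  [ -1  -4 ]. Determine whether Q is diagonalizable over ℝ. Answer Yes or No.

No

Characteristic polynomial: p(λ) = λ^2 + 10λ + 25 = (λ + 5)^2.
λ = -5 has algebraic multiplicity 2; rank(Q + 5I) = 1, so geometric multiplicity = 1.
Geometric multiplicity < algebraic multiplicity, so Q is not diagonalizable.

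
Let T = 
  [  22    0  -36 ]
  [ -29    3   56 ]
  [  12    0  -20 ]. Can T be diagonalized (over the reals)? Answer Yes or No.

Yes

Characteristic polynomial: p(λ) = λ^3 - 5λ^2 - 2λ + 24 = (λ - 4)(λ - 3)(λ + 2).
All 3 eigenvalues are distinct, so T is diagonalizable.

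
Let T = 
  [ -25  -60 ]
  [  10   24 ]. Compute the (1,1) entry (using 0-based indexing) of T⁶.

-24

Characteristic polynomial: s^2 + s = s(s + 1), so the eigenvalues are -1, 0.
s=-1: eigenvector (5, -2).
s=0: eigenvector (-12, 5).
P = [[5, -12], [-2, 5]], D = diag(-1, 0), P⁻¹ = [[5, 12], [2, 5]].
T⁶ = P·diag(1, 0)·P⁻¹ = [[25, 60], [-10, -24]].
The requested entry is -24.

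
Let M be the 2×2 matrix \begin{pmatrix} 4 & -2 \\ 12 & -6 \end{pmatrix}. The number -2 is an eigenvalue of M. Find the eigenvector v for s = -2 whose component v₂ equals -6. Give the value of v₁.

-2

M + 2I = [[6, -2], [12, -4]].
Solving (M + 2I)v = 0 gives the eigenspace spanned by (-2, -6).
With v₂ = -6, v = (-2, -6), so v₁ = -2.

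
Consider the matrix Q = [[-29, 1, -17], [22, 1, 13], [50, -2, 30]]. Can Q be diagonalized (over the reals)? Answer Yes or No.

Characteristic polynomial: p(s) = s^3 - 2s^2 - 15s + 36 = (s - 3)^2(s + 4).
s = 3 has algebraic multiplicity 2; rank(Q − 3I) = 2, so geometric multiplicity = 1.
Geometric multiplicity < algebraic multiplicity, so Q is not diagonalizable.

No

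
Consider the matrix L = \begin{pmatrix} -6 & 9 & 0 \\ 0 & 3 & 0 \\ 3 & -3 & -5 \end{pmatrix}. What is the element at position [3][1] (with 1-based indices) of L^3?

273

Characteristic polynomial: μ^3 + 8μ^2 - 3μ - 90 = (μ - 3)(μ + 5)(μ + 6), so the eigenvalues are -6, -5, 3.
μ=-5: eigenvector (0, 0, 1).
μ=3: eigenvector (1, 1, 0).
μ=-6: eigenvector (1, 0, -3).
P = [[0, 1, 1], [0, 1, 0], [1, 0, -3]], D = diag(-5, 3, -6), P⁻¹ = [[3, -3, 1], [0, 1, 0], [1, -1, 0]].
L³ = P·diag(-125, 27, -216)·P⁻¹ = [[-216, 243, 0], [0, 27, 0], [273, -273, -125]].
The requested entry is 273.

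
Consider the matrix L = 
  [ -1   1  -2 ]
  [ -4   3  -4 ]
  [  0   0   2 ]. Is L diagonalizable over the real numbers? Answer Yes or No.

No

Characteristic polynomial: p(s) = s^3 - 4s^2 + 5s - 2 = (s - 2)(s - 1)^2.
s = 1 has algebraic multiplicity 2; rank(L − 1I) = 2, so geometric multiplicity = 1.
Geometric multiplicity < algebraic multiplicity, so L is not diagonalizable.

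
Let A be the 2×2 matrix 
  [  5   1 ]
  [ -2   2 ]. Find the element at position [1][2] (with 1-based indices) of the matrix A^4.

175

Characteristic polynomial: s^2 - 7s + 12 = (s - 4)(s - 3), so the eigenvalues are 3, 4.
s=4: eigenvector (-1, 1).
s=3: eigenvector (-1, 2).
P = [[-1, -1], [1, 2]], D = diag(4, 3), P⁻¹ = [[-2, -1], [1, 1]].
A⁴ = P·diag(256, 81)·P⁻¹ = [[431, 175], [-350, -94]].
The requested entry is 175.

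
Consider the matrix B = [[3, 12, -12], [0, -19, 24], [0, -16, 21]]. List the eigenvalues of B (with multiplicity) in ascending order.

-3, 3, 5

Characteristic polynomial: p(r) = r^3 - 5r^2 - 9r + 45 = (r - 5)(r - 3)(r + 3).
Roots (with multiplicity): -3, 3, 5.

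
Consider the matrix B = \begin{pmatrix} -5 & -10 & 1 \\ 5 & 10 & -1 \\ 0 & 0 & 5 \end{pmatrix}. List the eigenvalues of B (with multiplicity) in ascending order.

Characteristic polynomial: p(s) = s^3 - 10s^2 + 25s = s(s - 5)^2.
Roots (with multiplicity): 0, 5, 5.

0, 5, 5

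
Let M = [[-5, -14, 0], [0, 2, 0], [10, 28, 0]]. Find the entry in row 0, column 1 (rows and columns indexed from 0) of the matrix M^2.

42

Characteristic polynomial: λ^3 + 3λ^2 - 10λ = λ(λ - 2)(λ + 5), so the eigenvalues are -5, 0, 2.
λ=0: eigenvector (0, 0, 1).
λ=2: eigenvector (-2, 1, 4).
λ=-5: eigenvector (1, 0, -2).
P = [[0, -2, 1], [0, 1, 0], [1, 4, -2]], D = diag(0, 2, -5), P⁻¹ = [[2, 0, 1], [0, 1, 0], [1, 2, 0]].
M² = P·diag(0, 4, 25)·P⁻¹ = [[25, 42, 0], [0, 4, 0], [-50, -84, 0]].
The requested entry is 42.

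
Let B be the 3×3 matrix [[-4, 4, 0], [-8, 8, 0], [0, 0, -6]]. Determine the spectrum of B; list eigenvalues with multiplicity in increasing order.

-6, 0, 4

Characteristic polynomial: p(μ) = μ^3 + 2μ^2 - 24μ = μ(μ - 4)(μ + 6).
Roots (with multiplicity): -6, 0, 4.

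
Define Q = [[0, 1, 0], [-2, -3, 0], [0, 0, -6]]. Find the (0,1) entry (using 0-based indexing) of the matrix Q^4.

Characteristic polynomial: t^3 + 9t^2 + 20t + 12 = (t + 1)(t + 2)(t + 6), so the eigenvalues are -6, -2, -1.
t=-2: eigenvector (1, -2, 0).
t=-1: eigenvector (1, -1, 0).
t=-6: eigenvector (0, 0, 1).
P = [[1, 1, 0], [-2, -1, 0], [0, 0, 1]], D = diag(-2, -1, -6), P⁻¹ = [[-1, -1, 0], [2, 1, 0], [0, 0, 1]].
Q⁴ = P·diag(16, 1, 1296)·P⁻¹ = [[-14, -15, 0], [30, 31, 0], [0, 0, 1296]].
The requested entry is -15.

-15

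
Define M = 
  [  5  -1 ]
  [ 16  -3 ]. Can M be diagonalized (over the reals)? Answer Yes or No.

No

Characteristic polynomial: p(λ) = λ^2 - 2λ + 1 = (λ - 1)^2.
λ = 1 has algebraic multiplicity 2; rank(M − 1I) = 1, so geometric multiplicity = 1.
Geometric multiplicity < algebraic multiplicity, so M is not diagonalizable.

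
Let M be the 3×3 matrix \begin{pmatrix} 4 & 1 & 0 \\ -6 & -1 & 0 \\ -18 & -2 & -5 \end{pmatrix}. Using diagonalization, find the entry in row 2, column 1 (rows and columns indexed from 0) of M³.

-14

Characteristic polynomial: λ^3 + 2λ^2 - 13λ + 10 = (λ - 2)(λ - 1)(λ + 5), so the eigenvalues are -5, 1, 2.
λ=2: eigenvector (1, -2, -2).
λ=1: eigenvector (-1, 3, 2).
λ=-5: eigenvector (0, 0, 1).
P = [[1, -1, 0], [-2, 3, 0], [-2, 2, 1]], D = diag(2, 1, -5), P⁻¹ = [[3, 1, 0], [2, 1, 0], [2, 0, 1]].
M³ = P·diag(8, 1, -125)·P⁻¹ = [[22, 7, 0], [-42, -13, 0], [-294, -14, -125]].
The requested entry is -14.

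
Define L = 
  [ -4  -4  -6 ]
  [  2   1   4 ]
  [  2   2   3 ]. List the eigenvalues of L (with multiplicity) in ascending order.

-1, 0, 1

Characteristic polynomial: p(t) = t^3 - t = t(t - 1)(t + 1).
Roots (with multiplicity): -1, 0, 1.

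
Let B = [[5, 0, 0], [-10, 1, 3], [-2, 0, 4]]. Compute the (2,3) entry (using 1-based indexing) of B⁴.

255

Characteristic polynomial: s^3 - 10s^2 + 29s - 20 = (s - 5)(s - 4)(s - 1), so the eigenvalues are 1, 4, 5.
s=5: eigenvector (1, -4, -2).
s=4: eigenvector (0, 1, 1).
s=1: eigenvector (0, 1, 0).
P = [[1, 0, 0], [-4, 1, 1], [-2, 1, 0]], D = diag(5, 4, 1), P⁻¹ = [[1, 0, 0], [2, 0, 1], [2, 1, -1]].
B⁴ = P·diag(625, 256, 1)·P⁻¹ = [[625, 0, 0], [-1986, 1, 255], [-738, 0, 256]].
The requested entry is 255.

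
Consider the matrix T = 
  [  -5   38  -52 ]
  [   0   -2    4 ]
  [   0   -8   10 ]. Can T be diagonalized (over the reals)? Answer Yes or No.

Characteristic polynomial: p(r) = r^3 - 3r^2 - 28r + 60 = (r - 6)(r - 2)(r + 5).
All 3 eigenvalues are distinct, so T is diagonalizable.

Yes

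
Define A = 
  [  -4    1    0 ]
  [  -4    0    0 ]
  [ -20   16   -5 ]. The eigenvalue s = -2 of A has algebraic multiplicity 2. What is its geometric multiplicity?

A + 2I = [[-2, 1, 0], [-4, 2, 0], [-20, 16, -3]].
This matrix has rank 2, so its null space has dimension 3 − 2 = 1.

1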